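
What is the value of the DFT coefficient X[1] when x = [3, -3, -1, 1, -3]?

X[1] = Σ(n=0 to 4) x[n] · ω_5^(1n) where ω_5 = e^(-2πi/5)
= (3)·ω_5^0 + (-3)·ω_5^1 + (-1)·ω_5^2 + (1)·ω_5^3 + (-3)·ω_5^4

X[1] = 1.1459+1.1756i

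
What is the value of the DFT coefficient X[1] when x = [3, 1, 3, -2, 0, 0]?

X[1] = Σ(n=0 to 5) x[n] · ω_6^(1n) where ω_6 = e^(-2πi/6)
= (3)·ω_6^0 + (1)·ω_6^1 + (3)·ω_6^2 + (-2)·ω_6^3 + (0)·ω_6^4 + (0)·ω_6^5

X[1] = 4.0000-3.4641i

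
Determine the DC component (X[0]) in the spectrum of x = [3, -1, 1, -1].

X[0] = Σ(n=0 to 3) x[n] · ω_4^0 = Σ x[n]
= (3) + (-1) + (1) + (-1)

X[0] = 2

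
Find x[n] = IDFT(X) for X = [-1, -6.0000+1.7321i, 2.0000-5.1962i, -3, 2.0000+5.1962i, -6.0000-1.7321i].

x[n] = (1/6) Σ(k=0 to 5) X[k] · e^(2πikn/6)

Computing each x[n]:
x[0] = -2
x[1] = 0
x[2] = -2
x[3] = 3
x[4] = 2
x[5] = -2

x = [-2, 0, -2, 3, 2, -2]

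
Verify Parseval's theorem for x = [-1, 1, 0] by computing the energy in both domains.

Time domain:
Σ|x[n]|² = |-1|² + |1|² + |0|² = 2.0000

Frequency domain:
(1/3)Σ|X[k]|² = (1/3)(|0|² + |-1.5000-0.8660i|² + |-1.5000+0.8660i|²) = (1/3)·6.0000 = 2.0000

Both sides agree, confirming Parseval's theorem.

Σ|x[n]|² = (1/N)Σ|X[k]|² = 2.0000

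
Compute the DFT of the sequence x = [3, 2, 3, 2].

X[k] = Σ(n=0 to 3) x[n] · ω_4^(nk)
where ω_4 = e^(-2πi/4)

Computing each X[k]:
X[0] = 10
X[1] = 0
X[2] = 2
X[3] = 0

X = [10, 0, 2, 0]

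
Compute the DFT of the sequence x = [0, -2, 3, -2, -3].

X[k] = Σ(n=0 to 4) x[n] · ω_5^(nk)
where ω_5 = e^(-2πi/5)

Computing each X[k]:
X[0] = -4
X[1] = -2.3541-3.8900i
X[2] = 4.3541+4.1675i
X[3] = 4.3541-4.1675i
X[4] = -2.3541+3.8900i

X = [-4, -2.3541-3.8900i, 4.3541+4.1675i, 4.3541-4.1675i, -2.3541+3.8900i]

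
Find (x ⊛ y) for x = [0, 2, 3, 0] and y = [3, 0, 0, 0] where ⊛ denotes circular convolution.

(x ⊛ y)[n] = Σ(m=0 to 3) x[m] · y[(n-m) mod 4]

Computing each output sample:
(x ⊛ y)[0] = 0
(x ⊛ y)[1] = 6
(x ⊛ y)[2] = 9
(x ⊛ y)[3] = 0

x ⊛ y = [0, 6, 9, 0]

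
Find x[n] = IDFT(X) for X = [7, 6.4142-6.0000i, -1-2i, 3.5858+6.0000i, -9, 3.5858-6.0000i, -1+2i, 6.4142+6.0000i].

x[n] = (1/8) Σ(k=0 to 7) X[k] · e^(2πikn/8)

Computing each x[n]:
x[0] = 2
x[1] = 3
x[2] = 3
x[3] = 1
x[4] = -3
x[5] = 2
x[6] = -3
x[7] = 2

x = [2, 3, 3, 1, -3, 2, -3, 2]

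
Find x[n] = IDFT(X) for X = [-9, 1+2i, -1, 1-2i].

x[n] = (1/4) Σ(k=0 to 3) X[k] · e^(2πikn/4)

Computing each x[n]:
x[0] = -2
x[1] = -3
x[2] = -3
x[3] = -1

x = [-2, -3, -3, -1]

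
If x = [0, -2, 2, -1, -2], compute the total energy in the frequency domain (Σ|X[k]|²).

Parseval: Σ|x[n]|² = (1/N)Σ|X[k]|², so Σ|X[k]|² = N·Σ|x[n]|² = 5·13.0000

Σ|X[k]|² = N·Σ|x[n]|² = 5·13.0000 = 65.0000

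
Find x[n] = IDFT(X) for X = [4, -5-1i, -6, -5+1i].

x[n] = (1/4) Σ(k=0 to 3) X[k] · e^(2πikn/4)

Computing each x[n]:
x[0] = -3
x[1] = 3
x[2] = 2
x[3] = 2

x = [-3, 3, 2, 2]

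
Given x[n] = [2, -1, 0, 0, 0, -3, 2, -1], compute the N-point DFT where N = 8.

X[k] = Σ(n=0 to 7) x[n] · ω_8^(nk)
where ω_8 = e^(-2πi/8)

Computing each X[k]:
X[0] = -1
X[1] = 2.7071-0.1213i
X[2] = 3i
X[3] = 1.2929-4.1213i
X[4] = 9
X[5] = 1.2929+4.1213i
X[6] = -3i
X[7] = 2.7071+0.1213i

X = [-1, 2.7071-0.1213i, 3i, 1.2929-4.1213i, 9, 1.2929+4.1213i, -3i, 2.7071+0.1213i]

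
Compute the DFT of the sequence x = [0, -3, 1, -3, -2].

X[k] = Σ(n=0 to 4) x[n] · ω_5^(nk)
where ω_5 = e^(-2πi/5)

Computing each X[k]:
X[0] = -7
X[1] = 0.0729-1.4001i
X[2] = 3.4271+4.3920i
X[3] = 3.4271-4.3920i
X[4] = 0.0729+1.4001i

X = [-7, 0.0729-1.4001i, 3.4271+4.3920i, 3.4271-4.3920i, 0.0729+1.4001i]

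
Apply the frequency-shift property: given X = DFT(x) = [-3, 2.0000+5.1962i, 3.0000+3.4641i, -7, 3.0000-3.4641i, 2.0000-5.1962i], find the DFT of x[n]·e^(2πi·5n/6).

Modulation property: DFT(ω_6^(-5n)·x[n]) = X[(k-5) mod 6], so circularly shift X by 5 positions.

X[k-5] = [2.0000+5.1962i, 3.0000+3.4641i, -7, 3.0000-3.4641i, 2.0000-5.1962i, -3]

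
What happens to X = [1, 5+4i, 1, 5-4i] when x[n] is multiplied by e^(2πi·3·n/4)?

Modulation property: DFT(ω_4^(-3n)·x[n]) = X[(k-3) mod 4], so circularly shift X by 3 positions.

X[k-3] = [5+4i, 1, 5-4i, 1]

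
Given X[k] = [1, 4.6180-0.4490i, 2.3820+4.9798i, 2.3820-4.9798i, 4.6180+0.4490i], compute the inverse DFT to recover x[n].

x[n] = (1/5) Σ(k=0 to 4) X[k] · e^(2πikn/5)

Computing each x[n]:
x[0] = 3
x[1] = -1
x[2] = 1
x[3] = -3
x[4] = 1

x = [3, -1, 1, -3, 1]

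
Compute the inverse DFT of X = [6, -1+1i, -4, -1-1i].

x[n] = (1/4) Σ(k=0 to 3) X[k] · e^(2πikn/4)

Computing each x[n]:
x[0] = 0
x[1] = 2
x[2] = 1
x[3] = 3

x = [0, 2, 1, 3]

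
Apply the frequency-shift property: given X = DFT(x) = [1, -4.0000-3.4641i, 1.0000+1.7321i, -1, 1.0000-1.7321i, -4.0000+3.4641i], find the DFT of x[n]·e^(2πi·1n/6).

Modulation property: DFT(ω_6^(-1n)·x[n]) = X[(k-1) mod 6], so circularly shift X by 1 positions.

X[k-1] = [-4.0000+3.4641i, 1, -4.0000-3.4641i, 1.0000+1.7321i, -1, 1.0000-1.7321i]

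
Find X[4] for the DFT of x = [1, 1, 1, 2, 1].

X[4] = Σ(n=0 to 4) x[n] · ω_5^(4n) where ω_5 = e^(-2πi/5)
= (1)·ω_5^0 + (1)·ω_5^4 + (1)·ω_5^8 + (2)·ω_5^12 + (1)·ω_5^16

X[4] = -0.8090-0.5878i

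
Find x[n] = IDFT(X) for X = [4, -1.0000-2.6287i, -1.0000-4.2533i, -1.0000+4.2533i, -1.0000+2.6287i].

x[n] = (1/5) Σ(k=0 to 4) X[k] · e^(2πikn/5)

Computing each x[n]:
x[0] = 0
x[1] = 3
x[2] = 0
x[3] = 2
x[4] = -1

x = [0, 3, 0, 2, -1]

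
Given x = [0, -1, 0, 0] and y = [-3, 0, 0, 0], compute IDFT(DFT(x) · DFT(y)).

(x ⊛ y)[n] = Σ(m=0 to 3) x[m] · y[(n-m) mod 4]

Computing each output sample:
(x ⊛ y)[0] = 0
(x ⊛ y)[1] = 3
(x ⊛ y)[2] = 0
(x ⊛ y)[3] = 0

x ⊛ y = [0, 3, 0, 0]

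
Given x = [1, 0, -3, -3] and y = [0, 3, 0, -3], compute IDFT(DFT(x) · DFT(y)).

(x ⊛ y)[n] = Σ(m=0 to 3) x[m] · y[(n-m) mod 4]

Computing each output sample:
(x ⊛ y)[0] = -9
(x ⊛ y)[1] = 12
(x ⊛ y)[2] = 9
(x ⊛ y)[3] = -12

x ⊛ y = [-9, 12, 9, -12]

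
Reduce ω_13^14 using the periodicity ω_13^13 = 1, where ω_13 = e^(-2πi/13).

Since ω_13^13 = 1, powers reduce modulo 13.
14 mod 13 = 1
So ω_13^14 = ω_13^1 = e^(-2πi·1/13)

ω_13^14 = ω_13^1 = 0.8855-0.4647i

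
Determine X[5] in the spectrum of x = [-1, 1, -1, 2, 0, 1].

X[5] = Σ(n=0 to 5) x[n] · ω_6^(5n) where ω_6 = e^(-2πi/6)
= (-1)·ω_6^0 + (1)·ω_6^5 + (-1)·ω_6^10 + (2)·ω_6^15 + (0)·ω_6^20 + (1)·ω_6^25

X[5] = -1.5000-0.8660i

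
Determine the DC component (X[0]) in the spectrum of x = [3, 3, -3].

X[0] = Σ(n=0 to 2) x[n] · ω_3^0 = Σ x[n]
= (3) + (3) + (-3)

X[0] = 3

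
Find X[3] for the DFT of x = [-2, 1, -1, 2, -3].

X[3] = Σ(n=0 to 4) x[n] · ω_5^(3n) where ω_5 = e^(-2πi/5)
= (-2)·ω_5^0 + (1)·ω_5^3 + (-1)·ω_5^6 + (2)·ω_5^9 + (-3)·ω_5^12

X[3] = -0.0729+5.2043i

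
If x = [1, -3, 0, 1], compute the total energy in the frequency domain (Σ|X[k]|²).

Parseval: Σ|x[n]|² = (1/N)Σ|X[k]|², so Σ|X[k]|² = N·Σ|x[n]|² = 4·11.0000

Σ|X[k]|² = N·Σ|x[n]|² = 4·11.0000 = 44.0000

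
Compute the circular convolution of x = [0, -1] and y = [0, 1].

(x ⊛ y)[n] = Σ(m=0 to 1) x[m] · y[(n-m) mod 2]

Computing each output sample:
(x ⊛ y)[0] = -1
(x ⊛ y)[1] = 0

x ⊛ y = [-1, 0]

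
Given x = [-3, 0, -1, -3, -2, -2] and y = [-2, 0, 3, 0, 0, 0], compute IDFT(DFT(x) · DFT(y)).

(x ⊛ y)[n] = Σ(m=0 to 5) x[m] · y[(n-m) mod 6]

Computing each output sample:
(x ⊛ y)[0] = 0
(x ⊛ y)[1] = -6
(x ⊛ y)[2] = -7
(x ⊛ y)[3] = 6
(x ⊛ y)[4] = 1
(x ⊛ y)[5] = -5

x ⊛ y = [0, -6, -7, 6, 1, -5]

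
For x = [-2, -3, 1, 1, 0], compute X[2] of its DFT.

X[2] = Σ(n=0 to 4) x[n] · ω_5^(2n) where ω_5 = e^(-2πi/5)
= (-2)·ω_5^0 + (-3)·ω_5^2 + (1)·ω_5^4 + (1)·ω_5^6 + (0)·ω_5^8

X[2] = 1.0451+1.7634i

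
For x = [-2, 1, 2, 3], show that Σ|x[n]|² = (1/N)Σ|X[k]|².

Time domain:
Σ|x[n]|² = |-2|² + |1|² + |2|² + |3|² = 18.0000

Frequency domain:
(1/4)Σ|X[k]|² = (1/4)(|4|² + |-4+2i|² + |-4|² + |-4-2i|²) = (1/4)·72.0000 = 18.0000

Both sides agree, confirming Parseval's theorem.

Σ|x[n]|² = (1/N)Σ|X[k]|² = 18.0000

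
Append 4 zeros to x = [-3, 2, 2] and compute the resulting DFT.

Original 3-point DFT: [1, -5, -5]
Zero-padded 7-point DFT provides frequency interpolation.

DFT_7([x, 0, ...]) = [1, -2.1981-3.5135i, -5.2470-1.0821i, -3.5550+0.6959i, -3.5550-0.6959i, -5.2470+1.0821i, -2.1981+3.5135i]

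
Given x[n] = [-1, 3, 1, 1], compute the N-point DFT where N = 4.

X[k] = Σ(n=0 to 3) x[n] · ω_4^(nk)
where ω_4 = e^(-2πi/4)

Computing each X[k]:
X[0] = 4
X[1] = -2-2i
X[2] = -4
X[3] = -2+2i

X = [4, -2-2i, -4, -2+2i]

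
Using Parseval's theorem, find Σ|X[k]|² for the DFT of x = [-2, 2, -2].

Parseval: Σ|x[n]|² = (1/N)Σ|X[k]|², so Σ|X[k]|² = N·Σ|x[n]|² = 3·12.0000

Σ|X[k]|² = N·Σ|x[n]|² = 3·12.0000 = 36.0000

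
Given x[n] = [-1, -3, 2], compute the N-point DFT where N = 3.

X[k] = Σ(n=0 to 2) x[n] · ω_3^(nk)
where ω_3 = e^(-2πi/3)

Computing each X[k]:
X[0] = -2
X[1] = -0.5000+4.3301i
X[2] = -0.5000-4.3301i

X = [-2, -0.5000+4.3301i, -0.5000-4.3301i]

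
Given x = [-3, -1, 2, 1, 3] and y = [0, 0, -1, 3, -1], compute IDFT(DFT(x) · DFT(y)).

(x ⊛ y)[n] = Σ(m=0 to 4) x[m] · y[(n-m) mod 5]

Computing each output sample:
(x ⊛ y)[0] = 6
(x ⊛ y)[1] = -2
(x ⊛ y)[2] = 11
(x ⊛ y)[3] = -11
(x ⊛ y)[4] = -2

x ⊛ y = [6, -2, 11, -11, -2]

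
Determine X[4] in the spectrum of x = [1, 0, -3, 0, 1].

X[4] = Σ(n=0 to 4) x[n] · ω_5^(4n) where ω_5 = e^(-2πi/5)
= (1)·ω_5^0 + (0)·ω_5^4 + (-3)·ω_5^8 + (0)·ω_5^12 + (1)·ω_5^16

X[4] = 3.7361-2.7144i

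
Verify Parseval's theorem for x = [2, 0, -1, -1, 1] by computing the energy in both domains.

Time domain:
Σ|x[n]|² = |2|² + |0|² + |-1|² + |-1|² + |1|² = 7.0000

Frequency domain:
(1/5)Σ|X[k]|² = (1/5)(|1|² + |3.9271+0.9511i|² + |0.5729+0.5878i|² + |0.5729-0.5878i|² + |3.9271-0.9511i|²) = (1/5)·35.0000 = 7.0000

Both sides agree, confirming Parseval's theorem.

Σ|x[n]|² = (1/N)Σ|X[k]|² = 7.0000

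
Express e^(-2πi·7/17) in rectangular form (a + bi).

ω_17^7 = e^(-2πi·7/17)
= cos(-2π·7/17) + i·sin(-2π·7/17)
= cos(-14π/17) + i·sin(-14π/17)

ω_17^7 = cos(-14π/17) + i·sin(-14π/17) = -0.8502-0.5264i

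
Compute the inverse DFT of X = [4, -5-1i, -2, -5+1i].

x[n] = (1/4) Σ(k=0 to 3) X[k] · e^(2πikn/4)

Computing each x[n]:
x[0] = -2
x[1] = 2
x[2] = 3
x[3] = 1

x = [-2, 2, 3, 1]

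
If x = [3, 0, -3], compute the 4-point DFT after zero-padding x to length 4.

Original 3-point DFT: [0, 4.5000-2.5981i, 4.5000+2.5981i]
Zero-padded 4-point DFT provides frequency interpolation.

DFT_4([x, 0, ...]) = [0, 6, 0, 6]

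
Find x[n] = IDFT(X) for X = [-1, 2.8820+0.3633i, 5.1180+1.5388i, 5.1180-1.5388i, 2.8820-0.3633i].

x[n] = (1/5) Σ(k=0 to 4) X[k] · e^(2πikn/5)

Computing each x[n]:
x[0] = 3
x[1] = -2
x[2] = 0
x[3] = -1
x[4] = -1

x = [3, -2, 0, -1, -1]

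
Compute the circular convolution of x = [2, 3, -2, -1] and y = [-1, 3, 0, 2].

(x ⊛ y)[n] = Σ(m=0 to 3) x[m] · y[(n-m) mod 4]

Computing each output sample:
(x ⊛ y)[0] = 1
(x ⊛ y)[1] = -1
(x ⊛ y)[2] = 9
(x ⊛ y)[3] = -1

x ⊛ y = [1, -1, 9, -1]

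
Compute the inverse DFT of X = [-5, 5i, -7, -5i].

x[n] = (1/4) Σ(k=0 to 3) X[k] · e^(2πikn/4)

Computing each x[n]:
x[0] = -3
x[1] = -2
x[2] = -3
x[3] = 3

x = [-3, -2, -3, 3]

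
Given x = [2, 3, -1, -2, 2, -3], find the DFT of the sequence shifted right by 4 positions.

Time shift by 4: X_shifted[k] = ω_6^(4k) · X[k]
Shifted x = [-1, -2, 2, -3, 2, 3]

DFT(x[n-4]) = [1, 0.5000+4.3301i, -6.5000+4.3301i, 5, -6.5000-4.3301i, 0.5000-4.3301i]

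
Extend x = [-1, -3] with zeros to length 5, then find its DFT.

Original 2-point DFT: [-4, 2]
Zero-padded 5-point DFT provides frequency interpolation.

DFT_5([x, 0, ...]) = [-4, -1.9271+2.8532i, 1.4271+1.7634i, 1.4271-1.7634i, -1.9271-2.8532i]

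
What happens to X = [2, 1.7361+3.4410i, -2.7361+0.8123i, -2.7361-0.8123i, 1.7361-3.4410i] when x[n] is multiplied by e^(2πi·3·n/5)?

Modulation property: DFT(ω_5^(-3n)·x[n]) = X[(k-3) mod 5], so circularly shift X by 3 positions.

X[k-3] = [-2.7361+0.8123i, -2.7361-0.8123i, 1.7361-3.4410i, 2, 1.7361+3.4410i]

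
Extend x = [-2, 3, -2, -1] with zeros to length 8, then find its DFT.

Original 4-point DFT: [-2, -4i, -6, 4i]
Zero-padded 8-point DFT provides frequency interpolation.

DFT_8([x, 0, ...]) = [-2, 0.8284+0.5858i, -4i, -4.8284-3.4142i, -6, -4.8284+3.4142i, 4i, 0.8284-0.5858i]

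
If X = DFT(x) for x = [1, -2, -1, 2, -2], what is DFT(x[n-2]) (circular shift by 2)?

Time shift by 2: X_shifted[k] = ω_5^(2k) · X[k]
Shifted x = [2, -2, 1, -2, -1]

DFT(x[n-2]) = [-2, 1.8820-0.8123i, 4.1180+3.4410i, 4.1180-3.4410i, 1.8820+0.8123i]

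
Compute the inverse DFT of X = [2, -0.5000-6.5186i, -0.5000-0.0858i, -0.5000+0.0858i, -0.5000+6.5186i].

x[n] = (1/5) Σ(k=0 to 4) X[k] · e^(2πikn/5)

Computing each x[n]:
x[0] = 0
x[1] = 3
x[2] = 2
x[3] = -1
x[4] = -2

x = [0, 3, 2, -1, -2]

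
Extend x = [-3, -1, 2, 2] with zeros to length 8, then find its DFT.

Original 4-point DFT: [0, -5+3i, -2, -5-3i]
Zero-padded 8-point DFT provides frequency interpolation.

DFT_8([x, 0, ...]) = [0, -5.1213-2.7071i, -5+3i, -0.8787+1.2929i, -2, -0.8787-1.2929i, -5-3i, -5.1213+2.7071i]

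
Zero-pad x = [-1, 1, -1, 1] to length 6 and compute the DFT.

Original 4-point DFT: [0, 0, -4, 0]
Zero-padded 6-point DFT provides frequency interpolation.

DFT_6([x, 0, ...]) = [0, -1, -1.7321i, -4, 1.7321i, -1]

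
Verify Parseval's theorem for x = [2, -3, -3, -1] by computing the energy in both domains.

Time domain:
Σ|x[n]|² = |2|² + |-3|² + |-3|² + |-1|² = 23.0000

Frequency domain:
(1/4)Σ|X[k]|² = (1/4)(|-5|² + |5+2i|² + |3|² + |5-2i|²) = (1/4)·92.0000 = 23.0000

Both sides agree, confirming Parseval's theorem.

Σ|x[n]|² = (1/N)Σ|X[k]|² = 23.0000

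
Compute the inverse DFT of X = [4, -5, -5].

x[n] = (1/3) Σ(k=0 to 2) X[k] · e^(2πikn/3)

Computing each x[n]:
x[0] = -2
x[1] = 3
x[2] = 3

x = [-2, 3, 3]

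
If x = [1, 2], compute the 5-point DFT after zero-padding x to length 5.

Original 2-point DFT: [3, -1]
Zero-padded 5-point DFT provides frequency interpolation.

DFT_5([x, 0, ...]) = [3, 1.6180-1.9021i, -0.6180-1.1756i, -0.6180+1.1756i, 1.6180+1.9021i]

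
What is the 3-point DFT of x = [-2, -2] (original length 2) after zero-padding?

Original 2-point DFT: [-4, 0]
Zero-padded 3-point DFT provides frequency interpolation.

DFT_3([x, 0, ...]) = [-4, -1.0000+1.7321i, -1.0000-1.7321i]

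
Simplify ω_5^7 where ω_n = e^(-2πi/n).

Since ω_5^5 = 1, powers reduce modulo 5.
7 mod 5 = 2
So ω_5^7 = ω_5^2 = e^(-2πi·2/5)

ω_5^7 = ω_5^2 = -0.8090-0.5878i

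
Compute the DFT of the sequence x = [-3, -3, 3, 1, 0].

X[k] = Σ(n=0 to 4) x[n] · ω_5^(nk)
where ω_5 = e^(-2πi/5)

Computing each X[k]:
X[0] = -2
X[1] = -7.1631+1.6776i
X[2] = 0.6631+3.6655i
X[3] = 0.6631-3.6655i
X[4] = -7.1631-1.6776i

X = [-2, -7.1631+1.6776i, 0.6631+3.6655i, 0.6631-3.6655i, -7.1631-1.6776i]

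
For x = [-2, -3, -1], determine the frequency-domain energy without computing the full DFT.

Parseval: Σ|x[n]|² = (1/N)Σ|X[k]|², so Σ|X[k]|² = N·Σ|x[n]|² = 3·14.0000

Σ|X[k]|² = N·Σ|x[n]|² = 3·14.0000 = 42.0000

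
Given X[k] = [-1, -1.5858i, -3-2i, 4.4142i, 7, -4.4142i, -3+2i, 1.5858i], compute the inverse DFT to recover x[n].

x[n] = (1/8) Σ(k=0 to 7) X[k] · e^(2πikn/8)

Computing each x[n]:
x[0] = 0
x[1] = -1
x[2] = 3
x[3] = -2
x[4] = 0
x[5] = 0
x[6] = 0
x[7] = -1

x = [0, -1, 3, -2, 0, 0, 0, -1]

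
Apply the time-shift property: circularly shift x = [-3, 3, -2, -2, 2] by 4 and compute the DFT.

Time shift by 4: X_shifted[k] = ω_5^(4k) · X[k]
Shifted x = [3, -2, -2, 2, -3]

DFT(x[n-4]) = [-2, 1.4549+1.4001i, 7.0451-4.3920i, 7.0451+4.3920i, 1.4549-1.4001i]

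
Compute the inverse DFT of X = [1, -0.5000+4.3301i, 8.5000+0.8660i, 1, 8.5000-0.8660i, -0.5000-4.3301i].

x[n] = (1/6) Σ(k=0 to 5) X[k] · e^(2πikn/6)

Computing each x[n]:
x[0] = 3
x[1] = -3
x[2] = -2
x[3] = 3
x[4] = 0
x[5] = 0

x = [3, -3, -2, 3, 0, 0]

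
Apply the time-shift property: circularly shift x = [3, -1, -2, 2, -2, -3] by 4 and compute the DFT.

Time shift by 4: X_shifted[k] = ω_6^(4k) · X[k]
Shifted x = [-2, 2, -2, -3, 3, -1]

DFT(x[n-4]) = [-3, 1.0000+1.7321i, -6.0000-6.9282i, 1, -6.0000+6.9282i, 1.0000-1.7321i]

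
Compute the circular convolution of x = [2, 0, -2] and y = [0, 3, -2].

(x ⊛ y)[n] = Σ(m=0 to 2) x[m] · y[(n-m) mod 3]

Computing each output sample:
(x ⊛ y)[0] = -6
(x ⊛ y)[1] = 10
(x ⊛ y)[2] = -4

x ⊛ y = [-6, 10, -4]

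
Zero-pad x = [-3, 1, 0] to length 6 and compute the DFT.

Original 3-point DFT: [-2, -3.5000-0.8660i, -3.5000+0.8660i]
Zero-padded 6-point DFT provides frequency interpolation.

DFT_6([x, 0, ...]) = [-2, -2.5000-0.8660i, -3.5000-0.8660i, -4, -3.5000+0.8660i, -2.5000+0.8660i]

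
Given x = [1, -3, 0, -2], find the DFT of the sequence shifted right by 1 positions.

Time shift by 1: X_shifted[k] = ω_4^(1k) · X[k]
Shifted x = [-2, 1, -3, 0]

DFT(x[n-1]) = [-4, 1-1i, -6, 1+1i]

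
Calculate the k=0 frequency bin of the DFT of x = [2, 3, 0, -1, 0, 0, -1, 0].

X[0] = Σ(n=0 to 7) x[n] · ω_8^0 = Σ x[n]
= (2) + (3) + (0) + (-1) + (0) + (0) + (-1) + (0)

X[0] = 3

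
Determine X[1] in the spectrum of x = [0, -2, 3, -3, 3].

X[1] = Σ(n=0 to 4) x[n] · ω_5^(1n) where ω_5 = e^(-2πi/5)
= (0)·ω_5^0 + (-2)·ω_5^1 + (3)·ω_5^2 + (-3)·ω_5^3 + (3)·ω_5^4

X[1] = 0.3090+1.2286i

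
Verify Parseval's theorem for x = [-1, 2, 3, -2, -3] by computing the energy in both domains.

Time domain:
Σ|x[n]|² = |-1|² + |2|² + |3|² + |-2|² + |-3|² = 27.0000

Frequency domain:
(1/5)Σ|X[k]|² = (1/5)(|-1|² + |-2.1180-7.6942i|² + |0.1180+1.8164i|² + |0.1180-1.8164i|² + |-2.1180+7.6942i|²) = (1/5)·135.0000 = 27.0000

Both sides agree, confirming Parseval's theorem.

Σ|x[n]|² = (1/N)Σ|X[k]|² = 27.0000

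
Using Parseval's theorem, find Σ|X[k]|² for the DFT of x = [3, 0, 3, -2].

Parseval: Σ|x[n]|² = (1/N)Σ|X[k]|², so Σ|X[k]|² = N·Σ|x[n]|² = 4·22.0000

Σ|X[k]|² = N·Σ|x[n]|² = 4·22.0000 = 88.0000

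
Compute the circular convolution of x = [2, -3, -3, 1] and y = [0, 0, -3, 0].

(x ⊛ y)[n] = Σ(m=0 to 3) x[m] · y[(n-m) mod 4]

Computing each output sample:
(x ⊛ y)[0] = 9
(x ⊛ y)[1] = -3
(x ⊛ y)[2] = -6
(x ⊛ y)[3] = 9

x ⊛ y = [9, -3, -6, 9]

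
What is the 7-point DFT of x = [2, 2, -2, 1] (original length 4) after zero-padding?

Original 4-point DFT: [3, 4-1i, -3, 4+1i]
Zero-padded 7-point DFT provides frequency interpolation.

DFT_7([x, 0, ...]) = [3, 2.7911-0.0477i, 3.9804-2.0358i, -1.2714-3.4064i, -1.2714+3.4064i, 3.9804+2.0358i, 2.7911+0.0477i]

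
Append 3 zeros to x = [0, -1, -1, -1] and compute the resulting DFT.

Original 4-point DFT: [-3, 1, 1, 1]
Zero-padded 7-point DFT provides frequency interpolation.

DFT_7([x, 0, ...]) = [-3, 0.5000+2.1906i, 0.5000-0.2408i, 0.5000+0.6270i, 0.5000-0.6270i, 0.5000+0.2408i, 0.5000-2.1906i]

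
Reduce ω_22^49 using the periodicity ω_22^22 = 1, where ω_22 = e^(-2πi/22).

Since ω_22^22 = 1, powers reduce modulo 22.
49 mod 22 = 5
So ω_22^49 = ω_22^5 = e^(-2πi·5/22)

ω_22^49 = ω_22^5 = 0.1423-0.9898i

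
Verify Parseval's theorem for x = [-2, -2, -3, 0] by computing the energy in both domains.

Time domain:
Σ|x[n]|² = |-2|² + |-2|² + |-3|² + |0|² = 17.0000

Frequency domain:
(1/4)Σ|X[k]|² = (1/4)(|-7|² + |1+2i|² + |-3|² + |1-2i|²) = (1/4)·68.0000 = 17.0000

Both sides agree, confirming Parseval's theorem.

Σ|x[n]|² = (1/N)Σ|X[k]|² = 17.0000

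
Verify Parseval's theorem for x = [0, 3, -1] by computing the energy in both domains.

Time domain:
Σ|x[n]|² = |0|² + |3|² + |-1|² = 10.0000

Frequency domain:
(1/3)Σ|X[k]|² = (1/3)(|2|² + |-1.0000-3.4641i|² + |-1.0000+3.4641i|²) = (1/3)·30.0000 = 10.0000

Both sides agree, confirming Parseval's theorem.

Σ|x[n]|² = (1/N)Σ|X[k]|² = 10.0000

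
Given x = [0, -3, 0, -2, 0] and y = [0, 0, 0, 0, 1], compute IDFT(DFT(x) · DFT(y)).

(x ⊛ y)[n] = Σ(m=0 to 4) x[m] · y[(n-m) mod 5]

Computing each output sample:
(x ⊛ y)[0] = -3
(x ⊛ y)[1] = 0
(x ⊛ y)[2] = -2
(x ⊛ y)[3] = 0
(x ⊛ y)[4] = 0

x ⊛ y = [-3, 0, -2, 0, 0]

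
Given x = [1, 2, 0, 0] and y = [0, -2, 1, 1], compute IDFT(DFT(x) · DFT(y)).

(x ⊛ y)[n] = Σ(m=0 to 3) x[m] · y[(n-m) mod 4]

Computing each output sample:
(x ⊛ y)[0] = 2
(x ⊛ y)[1] = -2
(x ⊛ y)[2] = -3
(x ⊛ y)[3] = 3

x ⊛ y = [2, -2, -3, 3]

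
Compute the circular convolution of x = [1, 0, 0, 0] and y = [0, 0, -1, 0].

(x ⊛ y)[n] = Σ(m=0 to 3) x[m] · y[(n-m) mod 4]

Computing each output sample:
(x ⊛ y)[0] = 0
(x ⊛ y)[1] = 0
(x ⊛ y)[2] = -1
(x ⊛ y)[3] = 0

x ⊛ y = [0, 0, -1, 0]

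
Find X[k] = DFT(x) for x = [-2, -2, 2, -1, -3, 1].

X[k] = Σ(n=0 to 5) x[n] · ω_6^(nk)
where ω_6 = e^(-2πi/6)

Computing each X[k]:
X[0] = -5
X[1] = -1.0000-1.7321i
X[2] = -2.0000+6.9282i
X[3] = -1
X[4] = -2.0000-6.9282i
X[5] = -1.0000+1.7321i

X = [-5, -1.0000-1.7321i, -2.0000+6.9282i, -1, -2.0000-6.9282i, -1.0000+1.7321i]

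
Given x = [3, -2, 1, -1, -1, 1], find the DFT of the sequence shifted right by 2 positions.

Time shift by 2: X_shifted[k] = ω_6^(2k) · X[k]
Shifted x = [-1, 1, 3, -2, 1, -1]

DFT(x[n-2]) = [1, -1.0000-3.4641i, -5, 5, -5, -1.0000+3.4641i]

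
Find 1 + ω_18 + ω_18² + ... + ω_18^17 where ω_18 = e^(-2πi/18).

Sum of all nth roots of unity equals 0 for n > 1 (geometric series with r ≠ 1).

0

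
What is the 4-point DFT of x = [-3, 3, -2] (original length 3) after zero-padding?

Original 3-point DFT: [-2, -3.5000-4.3301i, -3.5000+4.3301i]
Zero-padded 4-point DFT provides frequency interpolation.

DFT_4([x, 0, ...]) = [-2, -1-3i, -8, -1+3i]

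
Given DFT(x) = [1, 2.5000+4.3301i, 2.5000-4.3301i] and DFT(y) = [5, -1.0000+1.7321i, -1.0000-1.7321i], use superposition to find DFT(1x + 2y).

By linearity: DFT(1x + 2y) = 1·DFT(x) + 2·DFT(y)
= 1·[1, 2.5000+4.3301i, 2.5000-4.3301i] + 2·[5, -1.0000+1.7321i, -1.0000-1.7321i]

Computing element-wise:
Z[0] = 1·(1) + 2·(5) = 11
Z[1] = 1·(2.5000+4.3301i) + 2·(-1.0000+1.7321i) = 0.5000+7.7943i
Z[2] = 1·(2.5000-4.3301i) + 2·(-1.0000-1.7321i) = 0.5000-7.7943i

DFT(1x + 2y) = 1·X + 2·Y = [11, 0.5000+7.7943i, 0.5000-7.7943i]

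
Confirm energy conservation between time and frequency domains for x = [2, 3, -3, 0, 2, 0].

Time domain:
Σ|x[n]|² = |2|² + |3|² + |-3|² + |0|² + |2|² + |0|² = 26.0000

Frequency domain:
(1/6)Σ|X[k]|² = (1/6)(|4|² + |4.0000+1.7321i|² + |1.0000-6.9282i|² + |-2|² + |1.0000+6.9282i|² + |4.0000-1.7321i|²) = (1/6)·156.0000 = 26.0000

Both sides agree, confirming Parseval's theorem.

Σ|x[n]|² = (1/N)Σ|X[k]|² = 26.0000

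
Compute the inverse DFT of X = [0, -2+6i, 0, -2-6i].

x[n] = (1/4) Σ(k=0 to 3) X[k] · e^(2πikn/4)

Computing each x[n]:
x[0] = -1
x[1] = -3
x[2] = 1
x[3] = 3

x = [-1, -3, 1, 3]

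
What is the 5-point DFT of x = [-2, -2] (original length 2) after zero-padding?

Original 2-point DFT: [-4, 0]
Zero-padded 5-point DFT provides frequency interpolation.

DFT_5([x, 0, ...]) = [-4, -2.6180+1.9021i, -0.3820+1.1756i, -0.3820-1.1756i, -2.6180-1.9021i]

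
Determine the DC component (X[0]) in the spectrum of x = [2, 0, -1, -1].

X[0] = Σ(n=0 to 3) x[n] · ω_4^0 = Σ x[n]
= (2) + (0) + (-1) + (-1)

X[0] = 0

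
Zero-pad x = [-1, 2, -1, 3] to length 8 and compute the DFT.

Original 4-point DFT: [3, 1i, -7, -1i]
Zero-padded 8-point DFT provides frequency interpolation.

DFT_8([x, 0, ...]) = [3, -1.7071-2.5355i, 1i, -0.2929-4.5355i, -7, -0.2929+4.5355i, -1i, -1.7071+2.5355i]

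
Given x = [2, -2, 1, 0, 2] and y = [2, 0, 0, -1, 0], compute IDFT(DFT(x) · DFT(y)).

(x ⊛ y)[n] = Σ(m=0 to 4) x[m] · y[(n-m) mod 5]

Computing each output sample:
(x ⊛ y)[0] = 3
(x ⊛ y)[1] = -4
(x ⊛ y)[2] = 0
(x ⊛ y)[3] = -2
(x ⊛ y)[4] = 6

x ⊛ y = [3, -4, 0, -2, 6]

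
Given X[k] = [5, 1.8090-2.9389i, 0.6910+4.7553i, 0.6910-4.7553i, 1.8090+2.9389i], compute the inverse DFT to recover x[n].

x[n] = (1/5) Σ(k=0 to 4) X[k] · e^(2πikn/5)

Computing each x[n]:
x[0] = 2
x[1] = 1
x[2] = 3
x[3] = -2
x[4] = 1

x = [2, 1, 3, -2, 1]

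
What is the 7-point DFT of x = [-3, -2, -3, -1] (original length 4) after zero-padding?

Original 4-point DFT: [-9, 1i, -3, -1i]
Zero-padded 7-point DFT provides frequency interpolation.

DFT_7([x, 0, ...]) = [-9, -2.6784+4.9223i, -0.4755-0.1336i, -2.8460-0.5028i, -2.8460+0.5028i, -0.4755+0.1336i, -2.6784-4.9223i]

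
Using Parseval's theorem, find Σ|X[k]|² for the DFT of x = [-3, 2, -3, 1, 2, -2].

Parseval: Σ|x[n]|² = (1/N)Σ|X[k]|², so Σ|X[k]|² = N·Σ|x[n]|² = 6·31.0000

Σ|X[k]|² = N·Σ|x[n]|² = 6·31.0000 = 186.0000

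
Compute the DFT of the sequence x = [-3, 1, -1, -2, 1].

X[k] = Σ(n=0 to 4) x[n] · ω_5^(nk)
where ω_5 = e^(-2πi/5)

Computing each X[k]:
X[0] = -4
X[1] = 0.0451-0.5878i
X[2] = -5.5451+0.9511i
X[3] = -5.5451-0.9511i
X[4] = 0.0451+0.5878i

X = [-4, 0.0451-0.5878i, -5.5451+0.9511i, -5.5451-0.9511i, 0.0451+0.5878i]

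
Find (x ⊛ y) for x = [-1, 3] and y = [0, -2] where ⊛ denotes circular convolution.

(x ⊛ y)[n] = Σ(m=0 to 1) x[m] · y[(n-m) mod 2]

Computing each output sample:
(x ⊛ y)[0] = -6
(x ⊛ y)[1] = 2

x ⊛ y = [-6, 2]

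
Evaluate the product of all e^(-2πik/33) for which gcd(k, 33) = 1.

The primitive 33rd roots of unity are ω_33^k for k coprime to 33: k ∈ {1, 2, 4, 5, 7, 8, 10, 13, 14, 16, 17, 19, 20, 23, 25, 26, 28, 29, 31, 32}
Their product equals the constant term of the cyclotomic polynomial Φ_33(x) up to sign.
For n ≥ 3, the product of all primitive nth roots of unity is 1. (For n=1 it is 1; for n=2 it is -1.)

1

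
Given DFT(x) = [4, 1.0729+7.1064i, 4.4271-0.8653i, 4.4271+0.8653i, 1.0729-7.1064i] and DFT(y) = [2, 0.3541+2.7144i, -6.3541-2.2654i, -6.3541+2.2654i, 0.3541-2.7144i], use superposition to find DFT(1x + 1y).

By linearity: DFT(1x + 1y) = 1·DFT(x) + 1·DFT(y)
= 1·[4, 1.0729+7.1064i, 4.4271-0.8653i, 4.4271+0.8653i, 1.0729-7.1064i] + 1·[2, 0.3541+2.7144i, -6.3541-2.2654i, -6.3541+2.2654i, 0.3541-2.7144i]

Computing element-wise:
Z[0] = 1·(4) + 1·(2) = 6
Z[1] = 1·(1.0729+7.1064i) + 1·(0.3541+2.7144i) = 1.4270+9.8208i
Z[2] = 1·(4.4271-0.8653i) + 1·(-6.3541-2.2654i) = -1.9270-3.1307i
Z[3] = 1·(4.4271+0.8653i) + 1·(-6.3541+2.2654i) = -1.9270+3.1307i
Z[4] = 1·(1.0729-7.1064i) + 1·(0.3541-2.7144i) = 1.4270-9.8208i

DFT(1x + 1y) = 1·X + 1·Y = [6, 1.4270+9.8208i, -1.9270-3.1307i, -1.9270+3.1307i, 1.4270-9.8208i]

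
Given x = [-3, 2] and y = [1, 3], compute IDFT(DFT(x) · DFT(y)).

(x ⊛ y)[n] = Σ(m=0 to 1) x[m] · y[(n-m) mod 2]

Computing each output sample:
(x ⊛ y)[0] = 3
(x ⊛ y)[1] = -7

x ⊛ y = [3, -7]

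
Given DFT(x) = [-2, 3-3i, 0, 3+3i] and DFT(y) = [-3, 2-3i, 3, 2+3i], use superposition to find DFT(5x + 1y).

By linearity: DFT(5x + 1y) = 5·DFT(x) + 1·DFT(y)
= 5·[-2, 3-3i, 0, 3+3i] + 1·[-3, 2-3i, 3, 2+3i]

Computing element-wise:
Z[0] = 5·(-2) + 1·(-3) = -13
Z[1] = 5·(3-3i) + 1·(2-3i) = 17-18i
Z[2] = 5·(0) + 1·(3) = 3
Z[3] = 5·(3+3i) + 1·(2+3i) = 17+18i

DFT(5x + 1y) = 5·X + 1·Y = [-13, 17-18i, 3, 17+18i]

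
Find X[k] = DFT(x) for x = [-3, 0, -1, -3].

X[k] = Σ(n=0 to 3) x[n] · ω_4^(nk)
where ω_4 = e^(-2πi/4)

Computing each X[k]:
X[0] = -7
X[1] = -2-3i
X[2] = -1
X[3] = -2+3i

X = [-7, -2-3i, -1, -2+3i]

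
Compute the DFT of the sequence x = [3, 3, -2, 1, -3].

X[k] = Σ(n=0 to 4) x[n] · ω_5^(nk)
where ω_5 = e^(-2πi/5)

Computing each X[k]:
X[0] = 2
X[1] = 3.8090-3.9430i
X[2] = 2.6910-6.3799i
X[3] = 2.6910+6.3799i
X[4] = 3.8090+3.9430i

X = [2, 3.8090-3.9430i, 2.6910-6.3799i, 2.6910+6.3799i, 3.8090+3.9430i]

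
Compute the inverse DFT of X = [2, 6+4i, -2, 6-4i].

x[n] = (1/4) Σ(k=0 to 3) X[k] · e^(2πikn/4)

Computing each x[n]:
x[0] = 3
x[1] = -1
x[2] = -3
x[3] = 3

x = [3, -1, -3, 3]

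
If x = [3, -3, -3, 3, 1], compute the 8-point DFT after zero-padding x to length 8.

Original 5-point DFT: [1, 2.3820+7.3309i, 4.6180-3.3552i, 4.6180+3.3552i, 2.3820-7.3309i]
Zero-padded 8-point DFT provides frequency interpolation.

DFT_8([x, 0, ...]) = [1, -2.2426+3.0000i, 7+6i, 6.2426-3.0000i, 1, 6.2426+3.0000i, 7-6i, -2.2426-3.0000i]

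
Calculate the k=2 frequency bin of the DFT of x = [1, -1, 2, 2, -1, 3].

X[2] = Σ(n=0 to 5) x[n] · ω_6^(2n) where ω_6 = e^(-2πi/6)
= (1)·ω_6^0 + (-1)·ω_6^2 + (2)·ω_6^4 + (2)·ω_6^6 + (-1)·ω_6^8 + (3)·ω_6^10

X[2] = 1.5000+6.0622i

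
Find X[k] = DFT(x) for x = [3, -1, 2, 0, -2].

X[k] = Σ(n=0 to 4) x[n] · ω_5^(nk)
where ω_5 = e^(-2πi/5)

Computing each X[k]:
X[0] = 2
X[1] = 0.4549-2.1266i
X[2] = 6.0451+1.3143i
X[3] = 6.0451-1.3143i
X[4] = 0.4549+2.1266i

X = [2, 0.4549-2.1266i, 6.0451+1.3143i, 6.0451-1.3143i, 0.4549+2.1266i]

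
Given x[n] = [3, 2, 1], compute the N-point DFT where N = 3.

X[k] = Σ(n=0 to 2) x[n] · ω_3^(nk)
where ω_3 = e^(-2πi/3)

Computing each X[k]:
X[0] = 6
X[1] = 1.5000-0.8660i
X[2] = 1.5000+0.8660i

X = [6, 1.5000-0.8660i, 1.5000+0.8660i]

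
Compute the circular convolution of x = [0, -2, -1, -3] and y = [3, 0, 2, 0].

(x ⊛ y)[n] = Σ(m=0 to 3) x[m] · y[(n-m) mod 4]

Computing each output sample:
(x ⊛ y)[0] = -2
(x ⊛ y)[1] = -12
(x ⊛ y)[2] = -3
(x ⊛ y)[3] = -13

x ⊛ y = [-2, -12, -3, -13]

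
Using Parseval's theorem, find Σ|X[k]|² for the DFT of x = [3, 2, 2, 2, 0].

Parseval: Σ|x[n]|² = (1/N)Σ|X[k]|², so Σ|X[k]|² = N·Σ|x[n]|² = 5·21.0000

Σ|X[k]|² = N·Σ|x[n]|² = 5·21.0000 = 105.0000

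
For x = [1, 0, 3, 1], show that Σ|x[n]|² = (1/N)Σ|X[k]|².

Time domain:
Σ|x[n]|² = |1|² + |0|² + |3|² + |1|² = 11.0000

Frequency domain:
(1/4)Σ|X[k]|² = (1/4)(|5|² + |-2+1i|² + |3|² + |-2-1i|²) = (1/4)·44.0000 = 11.0000

Both sides agree, confirming Parseval's theorem.

Σ|x[n]|² = (1/N)Σ|X[k]|² = 11.0000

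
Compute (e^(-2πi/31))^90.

Since ω_31^31 = 1, powers reduce modulo 31.
90 mod 31 = 28
So ω_31^90 = ω_31^28 = e^(-2πi·28/31)

ω_31^90 = ω_31^28 = 0.8208+0.5713i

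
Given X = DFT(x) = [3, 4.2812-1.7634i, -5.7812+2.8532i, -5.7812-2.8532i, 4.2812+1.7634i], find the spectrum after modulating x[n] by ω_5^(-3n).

Modulation property: DFT(ω_5^(-3n)·x[n]) = X[(k-3) mod 5], so circularly shift X by 3 positions.

X[k-3] = [-5.7812+2.8532i, -5.7812-2.8532i, 4.2812+1.7634i, 3, 4.2812-1.7634i]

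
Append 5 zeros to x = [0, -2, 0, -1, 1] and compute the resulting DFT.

Original 5-point DFT: [-2, 0.5000+2.2654i, 0.5000+2.7144i, 0.5000-2.7144i, 0.5000-2.2654i]
Zero-padded 10-point DFT provides frequency interpolation.

DFT_10([x, 0, ...]) = [-2, -2.1180+1.5388i, 0.5000+2.2654i, 0.1180+0.3633i, 0.5000+2.7144i, 4, 0.5000-2.7144i, 0.1180-0.3633i, 0.5000-2.2654i, -2.1180-1.5388i]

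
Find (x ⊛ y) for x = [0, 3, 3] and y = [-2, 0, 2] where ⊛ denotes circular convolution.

(x ⊛ y)[n] = Σ(m=0 to 2) x[m] · y[(n-m) mod 3]

Computing each output sample:
(x ⊛ y)[0] = 6
(x ⊛ y)[1] = 0
(x ⊛ y)[2] = -6

x ⊛ y = [6, 0, -6]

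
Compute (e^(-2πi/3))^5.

Since ω_3^3 = 1, powers reduce modulo 3.
5 mod 3 = 2
So ω_3^5 = ω_3^2 = e^(-2πi·2/3)

ω_3^5 = ω_3^2 = -0.5000+0.8660i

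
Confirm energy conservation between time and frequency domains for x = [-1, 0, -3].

Time domain:
Σ|x[n]|² = |-1|² + |0|² + |-3|² = 10.0000

Frequency domain:
(1/3)Σ|X[k]|² = (1/3)(|-4|² + |0.5000-2.5981i|² + |0.5000+2.5981i|²) = (1/3)·30.0000 = 10.0000

Both sides agree, confirming Parseval's theorem.

Σ|x[n]|² = (1/N)Σ|X[k]|² = 10.0000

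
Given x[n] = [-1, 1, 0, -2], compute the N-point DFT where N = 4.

X[k] = Σ(n=0 to 3) x[n] · ω_4^(nk)
where ω_4 = e^(-2πi/4)

Computing each X[k]:
X[0] = -2
X[1] = -1-3i
X[2] = 0
X[3] = -1+3i

X = [-2, -1-3i, 0, -1+3i]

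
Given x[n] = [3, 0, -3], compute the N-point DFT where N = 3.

X[k] = Σ(n=0 to 2) x[n] · ω_3^(nk)
where ω_3 = e^(-2πi/3)

Computing each X[k]:
X[0] = 0
X[1] = 4.5000-2.5981i
X[2] = 4.5000+2.5981i

X = [0, 4.5000-2.5981i, 4.5000+2.5981i]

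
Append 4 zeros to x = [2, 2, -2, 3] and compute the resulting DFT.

Original 4-point DFT: [5, 4+1i, -5, 4-1i]
Zero-padded 8-point DFT provides frequency interpolation.

DFT_8([x, 0, ...]) = [5, 1.2929-1.5355i, 4+1i, 2.7071-5.5355i, -5, 2.7071+5.5355i, 4-1i, 1.2929+1.5355i]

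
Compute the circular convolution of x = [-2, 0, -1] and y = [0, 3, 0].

(x ⊛ y)[n] = Σ(m=0 to 2) x[m] · y[(n-m) mod 3]

Computing each output sample:
(x ⊛ y)[0] = -3
(x ⊛ y)[1] = -6
(x ⊛ y)[2] = 0

x ⊛ y = [-3, -6, 0]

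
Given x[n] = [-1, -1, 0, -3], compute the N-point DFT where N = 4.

X[k] = Σ(n=0 to 3) x[n] · ω_4^(nk)
where ω_4 = e^(-2πi/4)

Computing each X[k]:
X[0] = -5
X[1] = -1-2i
X[2] = 3
X[3] = -1+2i

X = [-5, -1-2i, 3, -1+2i]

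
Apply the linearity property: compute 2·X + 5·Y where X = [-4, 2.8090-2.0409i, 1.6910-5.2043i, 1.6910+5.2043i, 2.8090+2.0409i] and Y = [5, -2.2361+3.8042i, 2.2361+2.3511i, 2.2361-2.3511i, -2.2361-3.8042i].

By linearity: DFT(2x + 5y) = 2·DFT(x) + 5·DFT(y)
= 2·[-4, 2.8090-2.0409i, 1.6910-5.2043i, 1.6910+5.2043i, 2.8090+2.0409i] + 5·[5, -2.2361+3.8042i, 2.2361+2.3511i, 2.2361-2.3511i, -2.2361-3.8042i]

Computing element-wise:
Z[0] = 2·(-4) + 5·(5) = 17
Z[1] = 2·(2.8090-2.0409i) + 5·(-2.2361+3.8042i) = -5.5625+14.9392i
Z[2] = 2·(1.6910-5.2043i) + 5·(2.2361+2.3511i) = 14.5625+1.3469i
Z[3] = 2·(1.6910+5.2043i) + 5·(2.2361-2.3511i) = 14.5625-1.3469i
Z[4] = 2·(2.8090+2.0409i) + 5·(-2.2361-3.8042i) = -5.5625-14.9392i

DFT(2x + 5y) = 2·X + 5·Y = [17, -5.5625+14.9392i, 14.5625+1.3469i, 14.5625-1.3469i, -5.5625-14.9392i]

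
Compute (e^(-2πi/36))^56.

Since ω_36^36 = 1, powers reduce modulo 36.
56 mod 36 = 20
So ω_36^56 = ω_36^20 = e^(-2πi·20/36)

ω_36^56 = ω_36^20 = -0.9397+0.3420i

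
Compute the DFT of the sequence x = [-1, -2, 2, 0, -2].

X[k] = Σ(n=0 to 4) x[n] · ω_5^(nk)
where ω_5 = e^(-2πi/5)

Computing each X[k]:
X[0] = -3
X[1] = -3.8541-1.1756i
X[2] = 2.8541+1.9021i
X[3] = 2.8541-1.9021i
X[4] = -3.8541+1.1756i

X = [-3, -3.8541-1.1756i, 2.8541+1.9021i, 2.8541-1.9021i, -3.8541+1.1756i]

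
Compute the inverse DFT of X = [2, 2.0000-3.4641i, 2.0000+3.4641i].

x[n] = (1/3) Σ(k=0 to 2) X[k] · e^(2πikn/3)

Computing each x[n]:
x[0] = 2
x[1] = 2
x[2] = -2

x = [2, 2, -2]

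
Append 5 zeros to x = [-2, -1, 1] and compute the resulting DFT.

Original 3-point DFT: [-2, -2.0000+1.7321i, -2.0000-1.7321i]
Zero-padded 8-point DFT provides frequency interpolation.

DFT_8([x, 0, ...]) = [-2, -2.7071-0.2929i, -3+1i, -1.2929+1.7071i, 0, -1.2929-1.7071i, -3-1i, -2.7071+0.2929i]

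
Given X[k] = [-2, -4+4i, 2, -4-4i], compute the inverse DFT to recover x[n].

x[n] = (1/4) Σ(k=0 to 3) X[k] · e^(2πikn/4)

Computing each x[n]:
x[0] = -2
x[1] = -3
x[2] = 2
x[3] = 1

x = [-2, -3, 2, 1]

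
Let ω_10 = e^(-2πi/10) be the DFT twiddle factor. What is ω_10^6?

ω_10^6 = e^(-2πi·6/10)
= cos(-2π·6/10) + i·sin(-2π·6/10)
= cos(-12π/10) + i·sin(-12π/10)

ω_10^6 = cos(-12π/10) + i·sin(-12π/10) = -0.8090+0.5878i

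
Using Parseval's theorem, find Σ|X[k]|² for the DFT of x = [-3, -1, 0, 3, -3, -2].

Parseval: Σ|x[n]|² = (1/N)Σ|X[k]|², so Σ|X[k]|² = N·Σ|x[n]|² = 6·32.0000

Σ|X[k]|² = N·Σ|x[n]|² = 6·32.0000 = 192.0000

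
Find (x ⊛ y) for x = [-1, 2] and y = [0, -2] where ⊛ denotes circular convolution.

(x ⊛ y)[n] = Σ(m=0 to 1) x[m] · y[(n-m) mod 2]

Computing each output sample:
(x ⊛ y)[0] = -4
(x ⊛ y)[1] = 2

x ⊛ y = [-4, 2]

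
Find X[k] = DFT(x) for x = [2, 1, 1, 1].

X[k] = Σ(n=0 to 3) x[n] · ω_4^(nk)
where ω_4 = e^(-2πi/4)

Computing each X[k]:
X[0] = 5
X[1] = 1
X[2] = 1
X[3] = 1

X = [5, 1, 1, 1]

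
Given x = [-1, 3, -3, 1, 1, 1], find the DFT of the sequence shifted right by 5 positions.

Time shift by 5: X_shifted[k] = ω_6^(5k) · X[k]
Shifted x = [3, -3, 1, 1, 1, -1]

DFT(x[n-5]) = [2, -1.0000+1.7321i, 5.0000+1.7321i, 8, 5.0000-1.7321i, -1.0000-1.7321i]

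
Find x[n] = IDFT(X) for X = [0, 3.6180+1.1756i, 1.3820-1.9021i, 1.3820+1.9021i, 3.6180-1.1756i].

x[n] = (1/5) Σ(k=0 to 4) X[k] · e^(2πikn/5)

Computing each x[n]:
x[0] = 2
x[1] = 0
x[2] = -2
x[3] = 0
x[4] = 0

x = [2, 0, -2, 0, 0]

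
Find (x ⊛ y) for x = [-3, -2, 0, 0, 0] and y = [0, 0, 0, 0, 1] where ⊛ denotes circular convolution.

(x ⊛ y)[n] = Σ(m=0 to 4) x[m] · y[(n-m) mod 5]

Computing each output sample:
(x ⊛ y)[0] = -2
(x ⊛ y)[1] = 0
(x ⊛ y)[2] = 0
(x ⊛ y)[3] = 0
(x ⊛ y)[4] = -3

x ⊛ y = [-2, 0, 0, 0, -3]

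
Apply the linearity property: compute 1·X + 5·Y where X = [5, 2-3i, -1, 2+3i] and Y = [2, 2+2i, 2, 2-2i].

By linearity: DFT(1x + 5y) = 1·DFT(x) + 5·DFT(y)
= 1·[5, 2-3i, -1, 2+3i] + 5·[2, 2+2i, 2, 2-2i]

Computing element-wise:
Z[0] = 1·(5) + 5·(2) = 15
Z[1] = 1·(2-3i) + 5·(2+2i) = 12+7i
Z[2] = 1·(-1) + 5·(2) = 9
Z[3] = 1·(2+3i) + 5·(2-2i) = 12-7i

DFT(1x + 5y) = 1·X + 5·Y = [15, 12+7i, 9, 12-7i]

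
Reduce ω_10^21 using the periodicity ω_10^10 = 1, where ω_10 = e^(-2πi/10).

Since ω_10^10 = 1, powers reduce modulo 10.
21 mod 10 = 1
So ω_10^21 = ω_10^1 = e^(-2πi·1/10)

ω_10^21 = ω_10^1 = 0.8090-0.5878i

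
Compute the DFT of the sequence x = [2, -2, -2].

X[k] = Σ(n=0 to 2) x[n] · ω_3^(nk)
where ω_3 = e^(-2πi/3)

Computing each X[k]:
X[0] = -2
X[1] = 4
X[2] = 4

X = [-2, 4, 4]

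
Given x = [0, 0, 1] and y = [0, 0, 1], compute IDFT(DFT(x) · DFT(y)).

(x ⊛ y)[n] = Σ(m=0 to 2) x[m] · y[(n-m) mod 3]

Computing each output sample:
(x ⊛ y)[0] = 0
(x ⊛ y)[1] = 1
(x ⊛ y)[2] = 0

x ⊛ y = [0, 1, 0]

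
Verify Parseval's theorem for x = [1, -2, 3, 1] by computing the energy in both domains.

Time domain:
Σ|x[n]|² = |1|² + |-2|² + |3|² + |1|² = 15.0000

Frequency domain:
(1/4)Σ|X[k]|² = (1/4)(|3|² + |-2+3i|² + |5|² + |-2-3i|²) = (1/4)·60.0000 = 15.0000

Both sides agree, confirming Parseval's theorem.

Σ|x[n]|² = (1/N)Σ|X[k]|² = 15.0000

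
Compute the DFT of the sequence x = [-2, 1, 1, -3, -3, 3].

X[k] = Σ(n=0 to 5) x[n] · ω_6^(nk)
where ω_6 = e^(-2πi/6)

Computing each X[k]:
X[0] = -3
X[1] = 4.0000-1.7321i
X[2] = -6.0000+5.1962i
X[3] = -5
X[4] = -6.0000-5.1962i
X[5] = 4.0000+1.7321i

X = [-3, 4.0000-1.7321i, -6.0000+5.1962i, -5, -6.0000-5.1962i, 4.0000+1.7321i]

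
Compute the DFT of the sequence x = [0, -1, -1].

X[k] = Σ(n=0 to 2) x[n] · ω_3^(nk)
where ω_3 = e^(-2πi/3)

Computing each X[k]:
X[0] = -2
X[1] = 1
X[2] = 1

X = [-2, 1, 1]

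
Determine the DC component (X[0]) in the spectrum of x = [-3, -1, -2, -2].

X[0] = Σ(n=0 to 3) x[n] · ω_4^0 = Σ x[n]
= (-3) + (-1) + (-2) + (-2)

X[0] = -8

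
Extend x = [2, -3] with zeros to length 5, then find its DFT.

Original 2-point DFT: [-1, 5]
Zero-padded 5-point DFT provides frequency interpolation.

DFT_5([x, 0, ...]) = [-1, 1.0729+2.8532i, 4.4271+1.7634i, 4.4271-1.7634i, 1.0729-2.8532i]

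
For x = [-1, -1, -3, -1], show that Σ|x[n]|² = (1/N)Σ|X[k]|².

Time domain:
Σ|x[n]|² = |-1|² + |-1|² + |-3|² + |-1|² = 12.0000

Frequency domain:
(1/4)Σ|X[k]|² = (1/4)(|-6|² + |2|² + |-2|² + |2|²) = (1/4)·48.0000 = 12.0000

Both sides agree, confirming Parseval's theorem.

Σ|x[n]|² = (1/N)Σ|X[k]|² = 12.0000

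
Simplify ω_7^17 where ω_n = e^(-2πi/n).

Since ω_7^7 = 1, powers reduce modulo 7.
17 mod 7 = 3
So ω_7^17 = ω_7^3 = e^(-2πi·3/7)

ω_7^17 = ω_7^3 = -0.9010-0.4339i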